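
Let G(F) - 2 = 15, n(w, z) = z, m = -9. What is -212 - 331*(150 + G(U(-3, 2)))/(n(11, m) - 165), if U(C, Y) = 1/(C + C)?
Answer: 18389/174 ≈ 105.68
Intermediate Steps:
U(C, Y) = 1/(2*C)
G(F) = 17 (G(F) = 2 + 15 = 17)
-212 - 331*(150 + G(U(-3, 2)))/(n(11, m) - 165) = -212 - 331*(150 + 17)/(-9 - 165) = -212 - 55277/(-174) = -212 - 55277*(-1)/174 = -212 - 331*(-167/174) = -212 + 55277/174 = 18389/174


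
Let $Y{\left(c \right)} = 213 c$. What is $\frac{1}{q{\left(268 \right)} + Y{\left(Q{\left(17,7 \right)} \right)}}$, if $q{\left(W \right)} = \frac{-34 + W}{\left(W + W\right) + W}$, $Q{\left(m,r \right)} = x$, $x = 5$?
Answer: $\frac{134}{142749} \approx 0.00093871$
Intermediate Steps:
$Q{\left(m,r \right)} = 5$
$q{\left(W \right)} = \frac{-34 + W}{3 W}$ ($q{\left(W \right)} = \frac{-34 + W}{2 W + W} = \frac{-34 + W}{3 W}$)
$\frac{1}{q{\left(268 \right)} + Y{\left(Q{\left(17,7 \right)} \right)}} = \frac{1}{\frac{-34 + 268}{3 \cdot 268} + 213 \cdot 5} = \frac{1}{\frac{1}{3} \cdot \frac{1}{268} \cdot 234 + 1065} = \frac{1}{\frac{39}{134} + 1065} = \frac{1}{\frac{142749}{134}} = \frac{134}{142749}$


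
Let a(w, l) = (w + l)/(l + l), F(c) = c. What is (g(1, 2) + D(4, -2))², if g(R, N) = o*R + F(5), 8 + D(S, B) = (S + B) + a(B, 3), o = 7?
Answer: 1369/36 ≈ 38.028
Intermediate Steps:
a(w, l) = (l + w)/(2*l) (a(w, l) = (l + w)/((2*l)) = (l + w)*(1/(2*l)) = (l + w)/(2*l))
D(S, B) = -15/2 + S + 7*B/6 (D(S, B) = -8 + ((S + B) + (½)*(3 + B)/3) = -8 + ((B + S) + (½)*(⅓)*(3 + B)) = -8 + ((B + S) + (½ + B/6)) = -8 + (½ + S + 7*B/6) = -15/2 + S + 7*B/6)
g(R, N) = 5 + 7*R (g(R, N) = 7*R + 5 = 5 + 7*R)
(g(1, 2) + D(4, -2))² = ((5 + 7*1) + (-15/2 + 4 + (7/6)*(-2)))² = ((5 + 7) + (-15/2 + 4 - 7/3))² = (12 - 35/6)² = (37/6)² = 1369/36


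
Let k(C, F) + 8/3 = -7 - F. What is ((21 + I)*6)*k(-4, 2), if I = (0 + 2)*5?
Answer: -2170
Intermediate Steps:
I = 10 (I = 2*5 = 10)
k(C, F) = -29/3 - F (k(C, F) = -8/3 + (-7 - F) = -29/3 - F)
((21 + I)*6)*k(-4, 2) = ((21 + 10)*6)*(-29/3 - 1*2) = (31*6)*(-29/3 - 2) = 186*(-35/3) = -2170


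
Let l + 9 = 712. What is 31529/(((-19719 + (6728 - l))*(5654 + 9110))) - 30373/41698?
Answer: -74903337205/102810088424 ≈ -0.72856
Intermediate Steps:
l = 703 (l = -9 + 712 = 703)
31529/(((-19719 + (6728 - l))*(5654 + 9110))) - 30373/41698 = 31529/(((-19719 + (6728 - 1*703))*(5654 + 9110))) - 30373/41698 = 31529/(((-19719 + (6728 - 703))*14764)) - 30373*1/41698 = 31529/(((-19719 + 6025)*14764)) - 30373/41698 = 31529/((-13694*14764)) - 30373/41698 = 31529/(-202178216) - 30373/41698 = 31529*(-1/202178216) - 30373/41698 = -769/4931176 - 30373/41698 = -74903337205/102810088424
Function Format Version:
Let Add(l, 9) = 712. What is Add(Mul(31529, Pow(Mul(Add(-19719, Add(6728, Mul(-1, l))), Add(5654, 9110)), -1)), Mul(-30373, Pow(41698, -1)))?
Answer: Rational(-74903337205, 102810088424) ≈ -0.72856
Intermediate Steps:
l = 703 (l = Add(-9, 712) = 703)
Add(Mul(31529, Pow(Mul(Add(-19719, Add(6728, Mul(-1, l))), Add(5654, 9110)), -1)), Mul(-30373, Pow(41698, -1))) = Add(Mul(31529, Pow(Mul(Add(-19719, Add(6728, Mul(-1, 703))), Add(5654, 9110)), -1)), Mul(-30373, Pow(41698, -1))) = Add(Mul(31529, Pow(Mul(Add(-19719, Add(6728, -703)), 14764), -1)), Mul(-30373, Rational(1, 41698))) = Add(Mul(31529, Pow(Mul(Add(-19719, 6025), 14764), -1)), Rational(-30373, 41698)) = Add(Mul(31529, Pow(Mul(-13694, 14764), -1)), Rational(-30373, 41698)) = Add(Mul(31529, Pow(-202178216, -1)), Rational(-30373, 41698)) = Add(Mul(31529, Rational(-1, 202178216)), Rational(-30373, 41698)) = Add(Rational(-769, 4931176), Rational(-30373, 41698)) = Rational(-74903337205, 102810088424)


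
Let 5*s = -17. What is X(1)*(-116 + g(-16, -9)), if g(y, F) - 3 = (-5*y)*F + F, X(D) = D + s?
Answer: 10104/5 ≈ 2020.8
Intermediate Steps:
s = -17/5 (s = (⅕)*(-17) = -17/5 ≈ -3.4000)
X(D) = -17/5 + D (X(D) = D - 17/5 = -17/5 + D)
g(y, F) = 3 + F - 5*F*y (g(y, F) = 3 + ((-5*y)*F + F) = 3 + (-5*F*y + F) = 3 + (F - 5*F*y) = 3 + F - 5*F*y)
X(1)*(-116 + g(-16, -9)) = (-17/5 + 1)*(-116 + (3 - 9 - 5*(-9)*(-16))) = -12*(-116 + (3 - 9 - 720))/5 = -12*(-116 - 726)/5 = -12/5*(-842) = 10104/5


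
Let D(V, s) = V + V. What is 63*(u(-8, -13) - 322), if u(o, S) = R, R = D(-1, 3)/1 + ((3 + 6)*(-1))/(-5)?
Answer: -101493/5 ≈ -20299.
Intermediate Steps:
D(V, s) = 2*V
R = -⅕ (R = (2*(-1))/1 + ((3 + 6)*(-1))/(-5) = -2*1 + (9*(-1))*(-⅕) = -2 - 9*(-⅕) = -2 + 9/5 = -⅕ ≈ -0.20000)
u(o, S) = -⅕
63*(u(-8, -13) - 322) = 63*(-⅕ - 322) = 63*(-1611/5) = -101493/5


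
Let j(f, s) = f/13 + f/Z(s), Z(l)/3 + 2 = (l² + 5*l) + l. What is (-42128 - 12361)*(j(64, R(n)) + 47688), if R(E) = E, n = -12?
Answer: -1182434112728/455 ≈ -2.5988e+9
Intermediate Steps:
Z(l) = -6 + 3*l² + 18*l (Z(l) = -6 + 3*((l² + 5*l) + l) = -6 + 3*(l² + 6*l) = -6 + (3*l² + 18*l) = -6 + 3*l² + 18*l)
j(f, s) = f/13 + f/(-6 + 3*s² + 18*s)
(-42128 - 12361)*(j(64, R(n)) + 47688) = (-42128 - 12361)*((1/39)*64*(7 + 3*(-12)² + 18*(-12))/(-2 + (-12)² + 6*(-12)) + 47688) = -54489*((1/39)*64*(7 + 3*144 - 216)/(-2 + 144 - 72) + 47688) = -54489*((1/39)*64*(7 + 432 - 216)/70 + 47688) = -54489*((1/39)*64*(1/70)*223 + 47688) = -54489*(7136/1365 + 47688) = -54489*65101256/1365 = -1182434112728/455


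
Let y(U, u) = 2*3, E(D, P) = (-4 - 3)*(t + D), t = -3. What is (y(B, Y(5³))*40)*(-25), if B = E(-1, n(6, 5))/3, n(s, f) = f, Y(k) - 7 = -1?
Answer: -6000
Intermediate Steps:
Y(k) = 6 (Y(k) = 7 - 1 = 6)
E(D, P) = 21 - 7*D (E(D, P) = (-4 - 3)*(-3 + D) = -7*(-3 + D) = 21 - 7*D)
B = 28/3 (B = (21 - 7*(-1))/3 = (21 + 7)*(⅓) = 28*(⅓) = 28/3 ≈ 9.3333)
y(U, u) = 6
(y(B, Y(5³))*40)*(-25) = (6*40)*(-25) = 240*(-25) = -6000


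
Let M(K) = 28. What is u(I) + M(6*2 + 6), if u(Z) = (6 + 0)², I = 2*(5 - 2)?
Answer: 64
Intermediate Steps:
I = 6 (I = 2*3 = 6)
u(Z) = 36 (u(Z) = 6² = 36)
u(I) + M(6*2 + 6) = 36 + 28 = 64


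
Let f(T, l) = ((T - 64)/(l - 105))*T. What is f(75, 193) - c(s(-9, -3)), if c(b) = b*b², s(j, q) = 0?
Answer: 75/8 ≈ 9.3750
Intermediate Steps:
c(b) = b³
f(T, l) = T*(-64 + T)/(-105 + l) (f(T, l) = ((-64 + T)/(-105 + l))*T = T*(-64 + T)/(-105 + l))
f(75, 193) - c(s(-9, -3)) = 75*(-64 + 75)/(-105 + 193) - 1*0³ = 75*11/88 - 1*0 = 75*(1/88)*11 + 0 = 75/8 + 0 = 75/8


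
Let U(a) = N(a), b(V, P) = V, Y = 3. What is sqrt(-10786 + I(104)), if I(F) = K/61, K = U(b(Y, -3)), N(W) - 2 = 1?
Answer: I*sqrt(40134523)/61 ≈ 103.86*I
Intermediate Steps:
N(W) = 3 (N(W) = 2 + 1 = 3)
U(a) = 3
K = 3
I(F) = 3/61
sqrt(-10786 + I(104)) = sqrt(-10786 + 3/61) = sqrt(-657943/61) = I*sqrt(40134523)/61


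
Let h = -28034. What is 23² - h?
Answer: 28563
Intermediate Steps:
23² - h = 23² - 1*(-28034) = 529 + 28034 = 28563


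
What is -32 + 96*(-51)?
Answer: -4928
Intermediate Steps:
-32 + 96*(-51) = -32 - 4896 = -4928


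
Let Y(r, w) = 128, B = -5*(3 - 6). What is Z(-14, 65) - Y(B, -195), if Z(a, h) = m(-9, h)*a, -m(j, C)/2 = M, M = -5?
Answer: -268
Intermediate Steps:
m(j, C) = 10 (m(j, C) = -2*(-5) = 10)
B = 15 (B = -5*(-3) = 15)
Z(a, h) = 10*a
Z(-14, 65) - Y(B, -195) = 10*(-14) - 1*128 = -140 - 128 = -268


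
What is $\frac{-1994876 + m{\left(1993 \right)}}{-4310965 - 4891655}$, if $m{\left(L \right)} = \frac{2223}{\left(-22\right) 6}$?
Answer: $\frac{17555057}{80983056} \approx 0.21677$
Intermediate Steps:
$m{\left(L \right)} = - \frac{741}{44}$ ($m{\left(L \right)} = \frac{2223}{-132} = 2223 \left(- \frac{1}{132}\right) = - \frac{741}{44}$)
$\frac{-1994876 + m{\left(1993 \right)}}{-4310965 - 4891655} = \frac{-1994876 - \frac{741}{44}}{-4310965 - 4891655} = - \frac{87775285}{44 \left(-9202620\right)} = \left(- \frac{87775285}{44}\right) \left(- \frac{1}{9202620}\right) = \frac{17555057}{80983056}$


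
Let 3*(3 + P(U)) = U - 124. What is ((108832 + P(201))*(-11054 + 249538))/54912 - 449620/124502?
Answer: 303005552171551/640936296 ≈ 4.7275e+5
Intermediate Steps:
P(U) = -133/3 + U/3 (P(U) = -3 + (U - 124)/3 = -3 + (-124 + U)/3 = -3 + (-124/3 + U/3) = -133/3 + U/3)
((108832 + P(201))*(-11054 + 249538))/54912 - 449620/124502 = ((108832 + (-133/3 + (⅓)*201))*(-11054 + 249538))/54912 - 449620/124502 = ((108832 + (-133/3 + 67))*238484)*(1/54912) - 449620*1/124502 = ((108832 + 68/3)*238484)*(1/54912) - 224810/62251 = ((326564/3)*238484)*(1/54912) - 224810/62251 = (77880288976/3)*(1/54912) - 224810/62251 = 4867518061/10296 - 224810/62251 = 303005552171551/640936296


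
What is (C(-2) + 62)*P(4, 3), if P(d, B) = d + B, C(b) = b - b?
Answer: 434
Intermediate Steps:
C(b) = 0
P(d, B) = B + d
(C(-2) + 62)*P(4, 3) = (0 + 62)*(3 + 4) = 62*7 = 434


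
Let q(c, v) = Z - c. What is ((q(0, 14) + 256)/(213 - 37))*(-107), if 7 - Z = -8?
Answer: -28997/176 ≈ -164.76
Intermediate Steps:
Z = 15 (Z = 7 - 1*(-8) = 7 + 8 = 15)
q(c, v) = 15 - c
((q(0, 14) + 256)/(213 - 37))*(-107) = (((15 - 1*0) + 256)/(213 - 37))*(-107) = (((15 + 0) + 256)/176)*(-107) = ((15 + 256)*(1/176))*(-107) = (271*(1/176))*(-107) = (271/176)*(-107) = -28997/176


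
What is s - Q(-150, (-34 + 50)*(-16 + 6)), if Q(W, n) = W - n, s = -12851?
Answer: -12861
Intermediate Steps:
s - Q(-150, (-34 + 50)*(-16 + 6)) = -12851 - (-150 - (-34 + 50)*(-16 + 6)) = -12851 - (-150 - 16*(-10)) = -12851 - (-150 - 1*(-160)) = -12851 - (-150 + 160) = -12851 - 1*10 = -12851 - 10 = -12861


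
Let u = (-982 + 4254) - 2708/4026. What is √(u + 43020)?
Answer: √187580281746/2013 ≈ 215.15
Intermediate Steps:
u = 6585182/2013 (u = 3272 - 2708*1/4026 = 3272 - 1354/2013 = 6585182/2013 ≈ 3271.3)
√(u + 43020) = √(6585182/2013 + 43020) = √(93184442/2013) = √187580281746/2013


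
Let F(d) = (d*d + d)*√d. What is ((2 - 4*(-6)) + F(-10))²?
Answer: -80324 + 4680*I*√10 ≈ -80324.0 + 14799.0*I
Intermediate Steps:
F(d) = √d*(d + d²) (F(d) = (d² + d)*√d = (d + d²)*√d = √d*(d + d²))
((2 - 4*(-6)) + F(-10))² = ((2 - 4*(-6)) + (-10)^(3/2)*(1 - 10))² = ((2 + 24) - 10*I*√10*(-9))² = (26 + 90*I*√10)²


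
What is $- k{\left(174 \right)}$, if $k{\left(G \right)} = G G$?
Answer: $-30276$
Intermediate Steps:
$k{\left(G \right)} = G^{2}$
$- k{\left(174 \right)} = - 174^{2} = \left(-1\right) 30276 = -30276$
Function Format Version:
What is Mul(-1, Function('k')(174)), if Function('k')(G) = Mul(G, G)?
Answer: -30276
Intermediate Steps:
Function('k')(G) = Pow(G, 2)
Mul(-1, Function('k')(174)) = Mul(-1, Pow(174, 2)) = Mul(-1, 30276) = -30276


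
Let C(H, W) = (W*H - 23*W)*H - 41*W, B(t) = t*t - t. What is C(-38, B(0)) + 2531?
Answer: 2531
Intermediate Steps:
B(t) = t² - t
C(H, W) = -41*W + H*(-23*W + H*W) (C(H, W) = (H*W - 23*W)*H - 41*W = (-23*W + H*W)*H - 41*W = H*(-23*W + H*W) - 41*W = -41*W + H*(-23*W + H*W))
C(-38, B(0)) + 2531 = (0*(-1 + 0))*(-41 + (-38)² - 23*(-38)) + 2531 = (0*(-1))*(-41 + 1444 + 874) + 2531 = 0*2277 + 2531 = 0 + 2531 = 2531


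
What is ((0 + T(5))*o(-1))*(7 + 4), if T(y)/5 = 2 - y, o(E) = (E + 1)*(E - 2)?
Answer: 0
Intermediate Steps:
o(E) = (1 + E)*(-2 + E)
T(y) = 10 - 5*y (T(y) = 5*(2 - y) = 10 - 5*y)
((0 + T(5))*o(-1))*(7 + 4) = ((0 + (10 - 5*5))*(-2 + (-1)**2 - 1*(-1)))*(7 + 4) = ((0 + (10 - 25))*(-2 + 1 + 1))*11 = ((0 - 15)*0)*11 = -15*0*11 = 0*11 = 0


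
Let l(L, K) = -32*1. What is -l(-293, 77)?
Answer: 32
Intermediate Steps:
l(L, K) = -32
-l(-293, 77) = -1*(-32) = 32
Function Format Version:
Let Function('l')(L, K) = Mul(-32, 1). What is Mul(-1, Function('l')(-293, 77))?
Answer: 32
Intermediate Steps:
Function('l')(L, K) = -32
Mul(-1, Function('l')(-293, 77)) = Mul(-1, -32) = 32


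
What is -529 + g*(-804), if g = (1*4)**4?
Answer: -206353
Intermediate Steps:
g = 256 (g = 4**4 = 256)
-529 + g*(-804) = -529 + 256*(-804) = -529 - 205824 = -206353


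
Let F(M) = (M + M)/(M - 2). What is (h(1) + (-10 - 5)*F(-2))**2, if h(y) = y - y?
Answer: 225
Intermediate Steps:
h(y) = 0
F(M) = 2*M/(-2 + M) (F(M) = (2*M)/(-2 + M) = 2*M/(-2 + M))
(h(1) + (-10 - 5)*F(-2))**2 = (0 + (-10 - 5)*(2*(-2)/(-2 - 2)))**2 = (0 - 30*(-2)/(-4))**2 = (0 - 30*(-2)*(-1)/4)**2 = (0 - 15*1)**2 = (0 - 15)**2 = (-15)**2 = 225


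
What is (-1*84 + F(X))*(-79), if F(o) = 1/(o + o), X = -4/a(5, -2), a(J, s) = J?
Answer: 53483/8 ≈ 6685.4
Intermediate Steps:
X = -⅘ (X = -4/5 = -4*⅕ = -⅘ ≈ -0.80000)
F(o) = 1/(2*o)
(-1*84 + F(X))*(-79) = (-1*84 + 1/(2*(-⅘)))*(-79) = (-84 + (½)*(-5/4))*(-79) = (-84 - 5/8)*(-79) = -677/8*(-79) = 53483/8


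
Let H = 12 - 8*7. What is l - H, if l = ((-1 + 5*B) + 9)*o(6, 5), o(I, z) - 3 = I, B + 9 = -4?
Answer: -469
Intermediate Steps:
B = -13 (B = -9 - 4 = -13)
o(I, z) = 3 + I
l = -513 (l = ((-1 + 5*(-13)) + 9)*(3 + 6) = ((-1 - 65) + 9)*9 = (-66 + 9)*9 = -57*9 = -513)
H = -44 (H = 12 - 56 = -44)
l - H = -513 - 1*(-44) = -513 + 44 = -469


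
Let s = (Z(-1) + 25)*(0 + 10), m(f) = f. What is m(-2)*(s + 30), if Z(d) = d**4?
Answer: -580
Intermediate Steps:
s = 260 (s = ((-1)**4 + 25)*(0 + 10) = (1 + 25)*10 = 26*10 = 260)
m(-2)*(s + 30) = -2*(260 + 30) = -2*290 = -580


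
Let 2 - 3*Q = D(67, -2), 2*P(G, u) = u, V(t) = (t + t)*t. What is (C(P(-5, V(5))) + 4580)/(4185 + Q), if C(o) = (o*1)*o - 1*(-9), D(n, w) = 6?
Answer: 1422/1141 ≈ 1.2463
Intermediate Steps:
V(t) = 2*t² (V(t) = (2*t)*t = 2*t²)
P(G, u) = u/2
Q = -4/3 (Q = ⅔ - ⅓*6 = ⅔ - 2 = -4/3 ≈ -1.3333)
C(o) = 9 + o² (C(o) = o*o + 9 = o² + 9 = 9 + o²)
(C(P(-5, V(5))) + 4580)/(4185 + Q) = ((9 + ((2*5²)/2)²) + 4580)/(4185 - 4/3) = ((9 + ((2*25)/2)²) + 4580)/(12551/3) = ((9 + ((½)*50)²) + 4580)*(3/12551) = ((9 + 25²) + 4580)*(3/12551) = ((9 + 625) + 4580)*(3/12551) = (634 + 4580)*(3/12551) = 5214*(3/12551) = 1422/1141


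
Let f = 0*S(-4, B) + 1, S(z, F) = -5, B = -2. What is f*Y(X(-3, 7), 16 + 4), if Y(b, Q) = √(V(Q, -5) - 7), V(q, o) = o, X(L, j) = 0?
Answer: 2*I*√3 ≈ 3.4641*I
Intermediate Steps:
Y(b, Q) = 2*I*√3 (Y(b, Q) = √(-5 - 7) = √(-12) = 2*I*√3)
f = 1 (f = 0*(-5) + 1 = 0 + 1 = 1)
f*Y(X(-3, 7), 16 + 4) = 1*(2*I*√3) = 2*I*√3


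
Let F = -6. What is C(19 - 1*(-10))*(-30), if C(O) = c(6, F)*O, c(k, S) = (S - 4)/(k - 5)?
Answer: 8700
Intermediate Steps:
c(k, S) = (-4 + S)/(-5 + k)
C(O) = -10*O (C(O) = ((-4 - 6)/(-5 + 6))*O = (-10/1)*O = (1*(-10))*O = -10*O)
C(19 - 1*(-10))*(-30) = -10*(19 - 1*(-10))*(-30) = -10*(19 + 10)*(-30) = -10*29*(-30) = -290*(-30) = 8700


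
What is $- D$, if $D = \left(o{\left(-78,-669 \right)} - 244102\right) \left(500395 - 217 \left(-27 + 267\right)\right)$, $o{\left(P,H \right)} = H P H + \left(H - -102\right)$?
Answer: $15760256940505$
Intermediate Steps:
$o{\left(P,H \right)} = 102 + H + P H^{2}$ ($o{\left(P,H \right)} = P H^{2} + \left(H + 102\right) = P H^{2} + \left(102 + H\right) = 102 + H + P H^{2}$)
$D = -15760256940505$ ($D = \left(\left(102 - 669 - 78 \left(-669\right)^{2}\right) - 244102\right) \left(500395 - 217 \left(-27 + 267\right)\right) = \left(\left(102 - 669 - 34909758\right) - 244102\right) \left(500395 - 52080\right) = \left(-34910325 - 244102\right) 448315 = \left(-35154427\right) 448315 = -15760256940505$)
$- D = \left(-1\right) \left(-15760256940505\right) = 15760256940505$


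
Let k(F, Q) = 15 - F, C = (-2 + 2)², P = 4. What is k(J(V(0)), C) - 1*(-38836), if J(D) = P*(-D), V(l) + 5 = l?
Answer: 38831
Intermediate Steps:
C = 0 (C = 0² = 0)
V(l) = -5 + l
J(D) = -4*D (J(D) = 4*(-D) = -4*D)
k(J(V(0)), C) - 1*(-38836) = (15 - (-4)*(-5 + 0)) - 1*(-38836) = (15 - (-4)*(-5)) + 38836 = (15 - 1*20) + 38836 = (15 - 20) + 38836 = -5 + 38836 = 38831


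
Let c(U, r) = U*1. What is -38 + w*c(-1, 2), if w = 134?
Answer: -172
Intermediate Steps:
c(U, r) = U
-38 + w*c(-1, 2) = -38 + 134*(-1) = -38 - 134 = -172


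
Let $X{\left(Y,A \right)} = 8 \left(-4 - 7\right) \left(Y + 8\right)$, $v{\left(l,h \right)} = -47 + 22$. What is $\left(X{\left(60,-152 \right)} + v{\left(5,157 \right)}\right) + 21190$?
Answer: $15181$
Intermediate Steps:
$v{\left(l,h \right)} = -25$
$X{\left(Y,A \right)} = -704 - 88 Y$ ($X{\left(Y,A \right)} = 8 \left(- 11 \left(8 + Y\right)\right) = 8 \left(-88 - 11 Y\right) = -704 - 88 Y$)
$\left(X{\left(60,-152 \right)} + v{\left(5,157 \right)}\right) + 21190 = \left(\left(-704 - 5280\right) - 25\right) + 21190 = \left(-5984 - 25\right) + 21190 = -6009 + 21190 = 15181$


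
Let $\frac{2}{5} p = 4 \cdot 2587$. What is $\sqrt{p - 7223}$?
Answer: $\sqrt{18647} \approx 136.55$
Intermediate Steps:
$p = 25870$ ($p = \frac{5 \cdot 4 \cdot 2587}{2} = \frac{5}{2} \cdot 10348 = 25870$)
$\sqrt{p - 7223} = \sqrt{25870 - 7223} = \sqrt{18647}$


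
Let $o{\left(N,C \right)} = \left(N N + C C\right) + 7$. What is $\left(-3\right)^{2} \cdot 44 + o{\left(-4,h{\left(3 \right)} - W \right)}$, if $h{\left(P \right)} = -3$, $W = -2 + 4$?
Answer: $444$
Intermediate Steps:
$W = 2$
$o{\left(N,C \right)} = 7 + C^{2} + N^{2}$ ($o{\left(N,C \right)} = \left(N^{2} + C^{2}\right) + 7 = \left(C^{2} + N^{2}\right) + 7 = 7 + C^{2} + N^{2}$)
$\left(-3\right)^{2} \cdot 44 + o{\left(-4,h{\left(3 \right)} - W \right)} = \left(-3\right)^{2} \cdot 44 + \left(7 + \left(-3 - 2\right)^{2} + \left(-4\right)^{2}\right) = 9 \cdot 44 + \left(7 + \left(-3 - 2\right)^{2} + 16\right) = 396 + \left(7 + \left(-5\right)^{2} + 16\right) = 396 + \left(7 + 25 + 16\right) = 396 + 48 = 444$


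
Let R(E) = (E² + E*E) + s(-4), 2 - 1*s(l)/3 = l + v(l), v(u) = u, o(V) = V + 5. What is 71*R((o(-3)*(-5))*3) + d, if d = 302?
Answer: 130232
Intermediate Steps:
o(V) = 5 + V
s(l) = 6 - 6*l (s(l) = 6 - 3*(l + l) = 6 - 6*l)
R(E) = 30 + 2*E² (R(E) = (E² + E*E) + (6 - 6*(-4)) = (E² + E²) + (6 + 24) = 2*E² + 30 = 30 + 2*E²)
71*R((o(-3)*(-5))*3) + d = 71*(30 + 2*(((5 - 3)*(-5))*3)²) + 302 = 71*(30 + 2*((2*(-5))*3)²) + 302 = 71*(30 + 2*(-10*3)²) + 302 = 71*(30 + 2*(-30)²) + 302 = 71*(30 + 2*900) + 302 = 71*(30 + 1800) + 302 = 71*1830 + 302 = 129930 + 302 = 130232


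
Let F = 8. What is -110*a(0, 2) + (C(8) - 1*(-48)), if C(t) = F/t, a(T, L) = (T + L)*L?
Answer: -391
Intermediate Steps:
a(T, L) = L*(L + T) (a(T, L) = (L + T)*L = L*(L + T))
C(t) = 8/t
-110*a(0, 2) + (C(8) - 1*(-48)) = -220*(2 + 0) + (8/8 - 1*(-48)) = -220*2 + (8*(⅛) + 48) = -110*4 + (1 + 48) = -440 + 49 = -391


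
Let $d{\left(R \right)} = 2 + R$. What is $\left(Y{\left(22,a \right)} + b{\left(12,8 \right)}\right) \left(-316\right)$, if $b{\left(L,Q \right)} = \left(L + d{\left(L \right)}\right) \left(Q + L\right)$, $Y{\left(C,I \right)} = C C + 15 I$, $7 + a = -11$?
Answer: $-231944$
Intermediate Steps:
$a = -18$ ($a = -7 - 11 = -18$)
$Y{\left(C,I \right)} = C^{2} + 15 I$
$b{\left(L,Q \right)} = \left(2 + 2 L\right) \left(L + Q\right)$ ($b{\left(L,Q \right)} = \left(L + \left(2 + L\right)\right) \left(Q + L\right) = \left(2 + 2 L\right) \left(L + Q\right)$)
$\left(Y{\left(22,a \right)} + b{\left(12,8 \right)}\right) \left(-316\right) = \left(\left(22^{2} + 15 \left(-18\right)\right) + \left(2 \cdot 12 + 2 \cdot 8 + 2 \cdot 12^{2} + 2 \cdot 12 \cdot 8\right)\right) \left(-316\right) = \left(\left(484 - 270\right) + \left(24 + 16 + 2 \cdot 144 + 192\right)\right) \left(-316\right) = \left(214 + \left(24 + 16 + 288 + 192\right)\right) \left(-316\right) = \left(214 + 520\right) \left(-316\right) = 734 \left(-316\right) = -231944$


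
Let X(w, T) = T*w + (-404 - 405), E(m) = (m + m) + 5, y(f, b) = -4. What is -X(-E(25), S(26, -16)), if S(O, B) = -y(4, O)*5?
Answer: 1909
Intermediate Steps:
E(m) = 5 + 2*m (E(m) = 2*m + 5 = 5 + 2*m)
S(O, B) = 20 (S(O, B) = -(-4)*5 = -1*(-20) = 20)
X(w, T) = -809 + T*w (X(w, T) = T*w - 809 = -809 + T*w)
-X(-E(25), S(26, -16)) = -(-809 + 20*(-(5 + 2*25))) = -(-809 + 20*(-(5 + 50))) = -(-809 + 20*(-1*55)) = -(-809 + 20*(-55)) = -(-809 - 1100) = -1*(-1909) = 1909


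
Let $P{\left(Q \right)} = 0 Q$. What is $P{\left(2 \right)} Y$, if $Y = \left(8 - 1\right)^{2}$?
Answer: $0$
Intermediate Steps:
$P{\left(Q \right)} = 0$
$Y = 49$ ($Y = 7^{2} = 49$)
$P{\left(2 \right)} Y = 0 \cdot 49 = 0$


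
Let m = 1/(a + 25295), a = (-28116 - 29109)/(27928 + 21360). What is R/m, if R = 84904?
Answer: 13231043866555/6161 ≈ 2.1475e+9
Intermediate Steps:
a = -57225/49288 ≈ -1.1610
m = 49288/1246682735 (m = 1/(-57225/49288 + 25295) = 1/(1246682735/49288) = 49288/1246682735 ≈ 3.9535e-5)
R/m = 84904/(49288/1246682735) = 84904*(1246682735/49288) = 13231043866555/6161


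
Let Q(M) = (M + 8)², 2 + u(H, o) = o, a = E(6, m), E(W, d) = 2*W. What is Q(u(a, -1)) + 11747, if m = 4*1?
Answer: 11772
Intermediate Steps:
m = 4
a = 12 (a = 2*6 = 12)
u(H, o) = -2 + o
Q(M) = (8 + M)²
Q(u(a, -1)) + 11747 = (8 + (-2 - 1))² + 11747 = (8 - 3)² + 11747 = 5² + 11747 = 25 + 11747 = 11772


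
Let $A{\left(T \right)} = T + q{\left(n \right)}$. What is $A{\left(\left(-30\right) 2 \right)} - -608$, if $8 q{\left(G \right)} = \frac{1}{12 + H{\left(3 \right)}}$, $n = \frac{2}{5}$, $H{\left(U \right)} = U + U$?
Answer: $\frac{78913}{144} \approx 548.01$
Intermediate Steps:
$H{\left(U \right)} = 2 U$
$n = \frac{2}{5}$ ($n = 2 \cdot \frac{1}{5} = \frac{2}{5} \approx 0.4$)
$q{\left(G \right)} = \frac{1}{144}$ ($q{\left(G \right)} = \frac{1}{8 \left(12 + 2 \cdot 3\right)} = \frac{1}{8 \left(12 + 6\right)} = \frac{1}{8 \cdot 18} = \frac{1}{8} \cdot \frac{1}{18} = \frac{1}{144}$)
$A{\left(T \right)} = \frac{1}{144} + T$ ($A{\left(T \right)} = T + \frac{1}{144} = \frac{1}{144} + T$)
$A{\left(\left(-30\right) 2 \right)} - -608 = \left(\frac{1}{144} - 60\right) - -608 = \left(\frac{1}{144} - 60\right) + 608 = - \frac{8639}{144} + 608 = \frac{78913}{144}$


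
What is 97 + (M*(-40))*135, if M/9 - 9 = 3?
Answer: -583103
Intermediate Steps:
M = 108 (M = 81 + 9*3 = 81 + 27 = 108)
97 + (M*(-40))*135 = 97 + (108*(-40))*135 = 97 - 4320*135 = 97 - 583200 = -583103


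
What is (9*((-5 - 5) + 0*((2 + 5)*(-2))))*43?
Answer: -3870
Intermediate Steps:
(9*((-5 - 5) + 0*((2 + 5)*(-2))))*43 = (9*(-10 + 0*(7*(-2))))*43 = (9*(-10 + 0*(-14)))*43 = (9*(-10 + 0))*43 = (9*(-10))*43 = -90*43 = -3870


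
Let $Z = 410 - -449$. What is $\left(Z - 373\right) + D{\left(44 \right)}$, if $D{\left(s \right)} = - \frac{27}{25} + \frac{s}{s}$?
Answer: $\frac{12148}{25} \approx 485.92$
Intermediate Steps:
$D{\left(s \right)} = - \frac{2}{25}$ ($D{\left(s \right)} = \left(-27\right) \frac{1}{25} + 1 = - \frac{27}{25} + 1 = - \frac{2}{25}$)
$Z = 859$ ($Z = 410 + 449 = 859$)
$\left(Z - 373\right) + D{\left(44 \right)} = \left(859 - 373\right) - \frac{2}{25} = 486 - \frac{2}{25} = \frac{12148}{25}$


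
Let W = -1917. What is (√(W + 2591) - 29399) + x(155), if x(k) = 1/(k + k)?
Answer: -9113689/310 + √674 ≈ -29373.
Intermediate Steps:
x(k) = 1/(2*k)
(√(W + 2591) - 29399) + x(155) = (√(-1917 + 2591) - 29399) + (½)/155 = (√674 - 29399) + (½)*(1/155) = (-29399 + √674) + 1/310 = -9113689/310 + √674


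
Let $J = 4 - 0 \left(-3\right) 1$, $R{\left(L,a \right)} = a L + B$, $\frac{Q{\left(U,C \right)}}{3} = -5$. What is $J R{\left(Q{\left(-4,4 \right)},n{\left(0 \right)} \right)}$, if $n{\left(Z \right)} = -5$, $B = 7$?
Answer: $328$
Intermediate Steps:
$Q{\left(U,C \right)} = -15$ ($Q{\left(U,C \right)} = 3 \left(-5\right) = -15$)
$R{\left(L,a \right)} = 7 + L a$ ($R{\left(L,a \right)} = a L + 7 = L a + 7 = 7 + L a$)
$J = 4$ ($J = 4 - 0 \cdot 1 = 4 - 0 = 4 + 0 = 4$)
$J R{\left(Q{\left(-4,4 \right)},n{\left(0 \right)} \right)} = 4 \left(7 - -75\right) = 4 \left(7 + 75\right) = 4 \cdot 82 = 328$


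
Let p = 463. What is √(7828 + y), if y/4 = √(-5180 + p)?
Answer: 2*√(1957 + I*√4717) ≈ 88.49 + 1.5523*I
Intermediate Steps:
y = 4*I*√4717 (y = 4*√(-5180 + 463) = 4*√(-4717) = 4*(I*√4717) = 4*I*√4717 ≈ 274.72*I)
√(7828 + y) = √(7828 + 4*I*√4717)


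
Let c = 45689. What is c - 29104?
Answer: 16585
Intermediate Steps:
c - 29104 = 45689 - 29104 = 16585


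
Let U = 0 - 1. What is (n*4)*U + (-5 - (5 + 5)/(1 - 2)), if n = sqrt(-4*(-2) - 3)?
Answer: 5 - 4*sqrt(5) ≈ -3.9443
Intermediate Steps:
U = -1
n = sqrt(5) (n = sqrt(8 - 3) = sqrt(5) ≈ 2.2361)
(n*4)*U + (-5 - (5 + 5)/(1 - 2)) = (sqrt(5)*4)*(-1) + (-5 - (5 + 5)/(1 - 2)) = (4*sqrt(5))*(-1) + (-5 - 10/(-1)) = -4*sqrt(5) + (-5 - 10*(-1)) = -4*sqrt(5) + (-5 - 1*(-10)) = -4*sqrt(5) + (-5 + 10) = -4*sqrt(5) + 5 = 5 - 4*sqrt(5)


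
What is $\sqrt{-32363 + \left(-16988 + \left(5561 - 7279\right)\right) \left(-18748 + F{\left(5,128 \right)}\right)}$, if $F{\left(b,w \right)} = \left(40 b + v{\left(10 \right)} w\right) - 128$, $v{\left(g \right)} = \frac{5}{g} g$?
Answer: $\sqrt{337349053} \approx 18367.0$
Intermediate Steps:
$v{\left(g \right)} = 5$
$F{\left(b,w \right)} = -128 + 5 w + 40 b$ ($F{\left(b,w \right)} = \left(40 b + 5 w\right) - 128 = \left(5 w + 40 b\right) - 128 = -128 + 5 w + 40 b$)
$\sqrt{-32363 + \left(-16988 + \left(5561 - 7279\right)\right) \left(-18748 + F{\left(5,128 \right)}\right)} = \sqrt{-32363 + \left(-16988 + \left(5561 - 7279\right)\right) \left(-18748 + \left(-128 + 5 \cdot 128 + 40 \cdot 5\right)\right)} = \sqrt{-32363 + \left(-16988 - 1718\right) \left(-18748 + \left(-128 + 640 + 200\right)\right)} = \sqrt{-32363 - 18706 \left(-18748 + 712\right)} = \sqrt{-32363 - -337381416} = \sqrt{-32363 + 337381416} = \sqrt{337349053}$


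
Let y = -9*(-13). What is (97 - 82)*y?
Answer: 1755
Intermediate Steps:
y = 117
(97 - 82)*y = (97 - 82)*117 = 15*117 = 1755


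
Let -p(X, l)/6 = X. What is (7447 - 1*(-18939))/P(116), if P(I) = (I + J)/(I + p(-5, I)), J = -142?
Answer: -1926178/13 ≈ -1.4817e+5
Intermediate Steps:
p(X, l) = -6*X
P(I) = (-142 + I)/(30 + I) (P(I) = (I - 142)/(I - 6*(-5)) = (-142 + I)/(I + 30) = (-142 + I)/(30 + I))
(7447 - 1*(-18939))/P(116) = (7447 - 1*(-18939))/(((-142 + 116)/(30 + 116))) = (7447 + 18939)/((-26/146)) = 26386/(((1/146)*(-26))) = 26386/(-13/73) = 26386*(-73/13) = -1926178/13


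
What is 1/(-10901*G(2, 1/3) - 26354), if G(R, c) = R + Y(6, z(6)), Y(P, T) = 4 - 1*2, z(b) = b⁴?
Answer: -1/69958 ≈ -1.4294e-5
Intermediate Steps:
Y(P, T) = 2 (Y(P, T) = 4 - 2 = 2)
G(R, c) = 2 + R (G(R, c) = R + 2 = 2 + R)
1/(-10901*G(2, 1/3) - 26354) = 1/(-10901*(2 + 2) - 26354) = 1/(-10901*4 - 26354) = 1/(-43604 - 26354) = 1/(-69958) = -1/69958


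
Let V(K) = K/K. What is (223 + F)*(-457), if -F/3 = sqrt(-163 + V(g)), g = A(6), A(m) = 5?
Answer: -101911 + 12339*I*sqrt(2) ≈ -1.0191e+5 + 17450.0*I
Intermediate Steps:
g = 5
V(K) = 1
F = -27*I*sqrt(2) (F = -3*sqrt(-163 + 1) = -27*I*sqrt(2) ≈ -38.184*I)
(223 + F)*(-457) = (223 - 27*I*sqrt(2))*(-457) = -101911 + 12339*I*sqrt(2)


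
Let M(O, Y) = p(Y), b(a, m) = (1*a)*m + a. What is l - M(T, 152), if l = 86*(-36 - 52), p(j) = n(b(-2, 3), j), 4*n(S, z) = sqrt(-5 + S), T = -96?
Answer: -7568 - I*sqrt(13)/4 ≈ -7568.0 - 0.90139*I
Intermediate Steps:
b(a, m) = a + a*m (b(a, m) = a*m + a = a + a*m)
n(S, z) = sqrt(-5 + S)/4
p(j) = I*sqrt(13)/4 (p(j) = sqrt(-5 - 2*(1 + 3))/4 = sqrt(-5 - 2*4)/4 = sqrt(-5 - 8)/4 = sqrt(-13)/4 = (I*sqrt(13))/4 = I*sqrt(13)/4)
M(O, Y) = I*sqrt(13)/4
l = -7568 (l = 86*(-88) = -7568)
l - M(T, 152) = -7568 - I*sqrt(13)/4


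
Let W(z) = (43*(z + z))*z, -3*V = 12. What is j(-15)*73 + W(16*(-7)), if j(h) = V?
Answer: 1078492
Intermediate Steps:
V = -4 (V = -1/3*12 = -4)
j(h) = -4
W(z) = 86*z**2 (W(z) = (43*(2*z))*z = (86*z)*z = 86*z**2)
j(-15)*73 + W(16*(-7)) = -4*73 + 86*(16*(-7))**2 = -292 + 86*(-112)**2 = -292 + 86*12544 = -292 + 1078784 = 1078492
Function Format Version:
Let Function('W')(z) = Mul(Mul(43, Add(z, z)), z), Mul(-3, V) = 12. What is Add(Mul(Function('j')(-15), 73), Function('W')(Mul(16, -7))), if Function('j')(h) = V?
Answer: 1078492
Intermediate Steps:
V = -4 (V = Mul(Rational(-1, 3), 12) = -4)
Function('j')(h) = -4
Function('W')(z) = Mul(86, Pow(z, 2)) (Function('W')(z) = Mul(Mul(43, Mul(2, z)), z) = Mul(Mul(86, z), z) = Mul(86, Pow(z, 2)))
Add(Mul(Function('j')(-15), 73), Function('W')(Mul(16, -7))) = Add(Mul(-4, 73), Mul(86, Pow(Mul(16, -7), 2))) = Add(-292, Mul(86, Pow(-112, 2))) = Add(-292, Mul(86, 12544)) = Add(-292, 1078784) = 1078492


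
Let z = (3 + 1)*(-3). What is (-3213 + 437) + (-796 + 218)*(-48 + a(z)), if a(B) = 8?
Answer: 20344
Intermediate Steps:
z = -12 (z = 4*(-3) = -12)
(-3213 + 437) + (-796 + 218)*(-48 + a(z)) = (-3213 + 437) + (-796 + 218)*(-48 + 8) = -2776 - 578*(-40) = -2776 + 23120 = 20344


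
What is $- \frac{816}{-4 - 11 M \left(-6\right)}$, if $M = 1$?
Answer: $- \frac{408}{31} \approx -13.161$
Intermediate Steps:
$- \frac{816}{-4 - 11 M \left(-6\right)} = - \frac{816}{-4 - 11 \cdot 1 \left(-6\right)} = - \frac{816}{-4 - -66} = - \frac{816}{-4 + 66} = - \frac{816}{62} = \left(-816\right) \frac{1}{62} = - \frac{408}{31}$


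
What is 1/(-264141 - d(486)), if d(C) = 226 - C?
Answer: -1/263881 ≈ -3.7896e-6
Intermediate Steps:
1/(-264141 - d(486)) = 1/(-264141 - (226 - 1*486)) = 1/(-264141 - (226 - 486)) = 1/(-264141 - 1*(-260)) = 1/(-264141 + 260) = 1/(-263881) = -1/263881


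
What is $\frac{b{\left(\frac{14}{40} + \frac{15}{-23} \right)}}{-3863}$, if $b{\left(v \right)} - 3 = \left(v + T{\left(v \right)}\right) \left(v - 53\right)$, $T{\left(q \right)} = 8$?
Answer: $\frac{86186979}{817410800} \approx 0.10544$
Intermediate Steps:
$b{\left(v \right)} = 3 + \left(-53 + v\right) \left(8 + v\right)$ ($b{\left(v \right)} = 3 + \left(v + 8\right) \left(v - 53\right) = 3 + \left(8 + v\right) \left(-53 + v\right) = 3 + \left(-53 + v\right) \left(8 + v\right)$)
$\frac{b{\left(\frac{14}{40} + \frac{15}{-23} \right)}}{-3863} = \frac{-421 + \left(\frac{14}{40} + \frac{15}{-23}\right)^{2} - 45 \left(\frac{14}{40} + \frac{15}{-23}\right)}{-3863} = \left(-421 + \left(14 \cdot \frac{1}{40} + 15 \left(- \frac{1}{23}\right)\right)^{2} - 45 \left(14 \cdot \frac{1}{40} + 15 \left(- \frac{1}{23}\right)\right)\right) \left(- \frac{1}{3863}\right) = \left(-421 + \left(\frac{7}{20} - \frac{15}{23}\right)^{2} - 45 \left(\frac{7}{20} - \frac{15}{23}\right)\right) \left(- \frac{1}{3863}\right) = \left(-421 + \left(- \frac{139}{460}\right)^{2} - - \frac{1251}{92}\right) \left(- \frac{1}{3863}\right) = \left(-421 + \frac{19321}{211600} + \frac{1251}{92}\right) \left(- \frac{1}{3863}\right) = \left(- \frac{86186979}{211600}\right) \left(- \frac{1}{3863}\right) = \frac{86186979}{817410800}$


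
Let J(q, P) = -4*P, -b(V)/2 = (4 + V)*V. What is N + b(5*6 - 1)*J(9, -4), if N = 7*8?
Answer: -30568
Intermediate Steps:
b(V) = -2*V*(4 + V) (b(V) = -2*(4 + V)*V = -2*V*(4 + V))
N = 56
N + b(5*6 - 1)*J(9, -4) = 56 + (-2*(5*6 - 1)*(4 + (5*6 - 1)))*(-4*(-4)) = 56 - 2*(30 - 1)*(4 + (30 - 1))*16 = 56 - 2*29*(4 + 29)*16 = 56 - 2*29*33*16 = 56 - 1914*16 = 56 - 30624 = -30568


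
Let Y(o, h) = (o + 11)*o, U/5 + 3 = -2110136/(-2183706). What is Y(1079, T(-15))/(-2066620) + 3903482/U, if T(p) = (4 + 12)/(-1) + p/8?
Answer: -125828663754455951/327779365030 ≈ -3.8388e+5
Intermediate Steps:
U = -1586065/155979 (U = -15 + 5*(-2110136/(-2183706)) = -15 + 5*(-2110136*(-1/2183706)) = -15 + 5*(150724/155979) = -15 + 753620/155979 = -1586065/155979 ≈ -10.168)
T(p) = -16 + p/8 (T(p) = 16*(-1) + p*(1/8) = -16 + p/8)
Y(o, h) = o*(11 + o) (Y(o, h) = (11 + o)*o = o*(11 + o))
Y(1079, T(-15))/(-2066620) + 3903482/U = (1079*(11 + 1079))/(-2066620) + 3903482/(-1586065/155979) = (1079*1090)*(-1/2066620) + 3903482*(-155979/1586065) = 1176110*(-1/2066620) - 608861218878/1586065 = -117611/206662 - 608861218878/1586065 = -125828663754455951/327779365030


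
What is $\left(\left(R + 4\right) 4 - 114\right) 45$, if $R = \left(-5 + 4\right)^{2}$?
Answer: $-4230$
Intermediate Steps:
$R = 1$ ($R = \left(-1\right)^{2} = 1$)
$\left(\left(R + 4\right) 4 - 114\right) 45 = \left(\left(1 + 4\right) 4 - 114\right) 45 = \left(5 \cdot 4 - 114\right) 45 = \left(20 - 114\right) 45 = \left(-94\right) 45 = -4230$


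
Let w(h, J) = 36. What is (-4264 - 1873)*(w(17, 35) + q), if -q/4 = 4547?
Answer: 111398824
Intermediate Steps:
q = -18188 (q = -4*4547 = -18188)
(-4264 - 1873)*(w(17, 35) + q) = (-4264 - 1873)*(36 - 18188) = -6137*(-18152) = 111398824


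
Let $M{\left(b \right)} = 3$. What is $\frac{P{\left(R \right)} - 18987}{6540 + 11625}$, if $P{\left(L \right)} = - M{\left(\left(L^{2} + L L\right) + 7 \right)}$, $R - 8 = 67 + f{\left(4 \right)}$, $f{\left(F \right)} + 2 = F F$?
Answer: $- \frac{1266}{1211} \approx -1.0454$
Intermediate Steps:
$f{\left(F \right)} = -2 + F^{2}$ ($f{\left(F \right)} = -2 + F F = -2 + F^{2}$)
$R = 89$ ($R = 8 + \left(67 - \left(2 - 4^{2}\right)\right) = 8 + \left(67 + \left(-2 + 16\right)\right) = 8 + \left(67 + 14\right) = 8 + 81 = 89$)
$P{\left(L \right)} = -3$ ($P{\left(L \right)} = \left(-1\right) 3 = -3$)
$\frac{P{\left(R \right)} - 18987}{6540 + 11625} = \frac{-3 - 18987}{6540 + 11625} = - \frac{18990}{18165} = \left(-18990\right) \frac{1}{18165} = - \frac{1266}{1211}$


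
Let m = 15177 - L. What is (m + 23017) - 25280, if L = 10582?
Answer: 2332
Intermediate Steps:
m = 4595 (m = 15177 - 1*10582 = 15177 - 10582 = 4595)
(m + 23017) - 25280 = (4595 + 23017) - 25280 = 27612 - 25280 = 2332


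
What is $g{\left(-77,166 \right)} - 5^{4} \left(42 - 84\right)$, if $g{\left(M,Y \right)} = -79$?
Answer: $26171$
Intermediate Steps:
$g{\left(-77,166 \right)} - 5^{4} \left(42 - 84\right) = -79 - 5^{4} \left(42 - 84\right) = -79 - 625 \left(-42\right) = -79 - -26250 = -79 + 26250 = 26171$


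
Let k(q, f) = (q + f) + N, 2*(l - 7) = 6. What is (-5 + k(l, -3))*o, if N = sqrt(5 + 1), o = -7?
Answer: -14 - 7*sqrt(6) ≈ -31.146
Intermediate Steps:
l = 10 (l = 7 + (1/2)*6 = 7 + 3 = 10)
N = sqrt(6) ≈ 2.4495
k(q, f) = f + q + sqrt(6) (k(q, f) = (q + f) + sqrt(6) = (f + q) + sqrt(6) = f + q + sqrt(6))
(-5 + k(l, -3))*o = (-5 + (-3 + 10 + sqrt(6)))*(-7) = (-5 + (7 + sqrt(6)))*(-7) = (2 + sqrt(6))*(-7) = -14 - 7*sqrt(6)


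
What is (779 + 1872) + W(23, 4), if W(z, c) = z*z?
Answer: 3180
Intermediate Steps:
W(z, c) = z²
(779 + 1872) + W(23, 4) = (779 + 1872) + 23² = 2651 + 529 = 3180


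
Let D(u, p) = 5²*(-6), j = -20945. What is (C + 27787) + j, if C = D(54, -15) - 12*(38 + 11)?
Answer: 6104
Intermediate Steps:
D(u, p) = -150 (D(u, p) = 25*(-6) = -150)
C = -738 (C = -150 - 12*(38 + 11) = -150 - 12*49 = -150 - 588 = -738)
(C + 27787) + j = (-738 + 27787) - 20945 = 27049 - 20945 = 6104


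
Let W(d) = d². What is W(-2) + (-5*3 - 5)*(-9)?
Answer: 184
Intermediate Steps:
W(-2) + (-5*3 - 5)*(-9) = (-2)² + (-5*3 - 5)*(-9) = 4 + (-15 - 5)*(-9) = 4 - 20*(-9) = 4 + 180 = 184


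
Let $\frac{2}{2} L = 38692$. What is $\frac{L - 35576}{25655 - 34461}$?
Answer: $- \frac{1558}{4403} \approx -0.35385$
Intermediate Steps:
$L = 38692$
$\frac{L - 35576}{25655 - 34461} = \frac{38692 - 35576}{25655 - 34461} = \frac{3116}{-8806} = 3116 \left(- \frac{1}{8806}\right) = - \frac{1558}{4403}$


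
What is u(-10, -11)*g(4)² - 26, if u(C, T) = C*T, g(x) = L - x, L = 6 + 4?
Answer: 3934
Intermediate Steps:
L = 10
g(x) = 10 - x
u(-10, -11)*g(4)² - 26 = (-10*(-11))*(10 - 1*4)² - 26 = 110*(10 - 4)² - 26 = 110*6² - 26 = 110*36 - 26 = 3960 - 26 = 3934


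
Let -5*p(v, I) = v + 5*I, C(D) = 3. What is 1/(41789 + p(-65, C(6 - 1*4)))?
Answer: 1/41799 ≈ 2.3924e-5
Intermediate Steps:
p(v, I) = -I - v/5 (p(v, I) = -(v + 5*I)/5 = -I - v/5)
1/(41789 + p(-65, C(6 - 1*4))) = 1/(41789 + (-1*3 - 1/5*(-65))) = 1/(41789 + (-3 + 13)) = 1/(41789 + 10) = 1/41799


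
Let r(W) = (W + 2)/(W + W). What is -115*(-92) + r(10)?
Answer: 52903/5 ≈ 10581.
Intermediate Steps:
r(W) = (2 + W)/(2*W) (r(W) = (2 + W)/((2*W)) = (2 + W)*(1/(2*W)) = (2 + W)/(2*W))
-115*(-92) + r(10) = -115*(-92) + (1/2)*(2 + 10)/10 = 10580 + (1/2)*(1/10)*12 = 10580 + 3/5 = 52903/5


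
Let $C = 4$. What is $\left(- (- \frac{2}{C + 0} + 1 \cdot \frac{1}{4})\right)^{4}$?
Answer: $\frac{1}{256} \approx 0.0039063$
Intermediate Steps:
$\left(- (- \frac{2}{C + 0} + 1 \cdot \frac{1}{4})\right)^{4} = \left(- (- \frac{2}{4 + 0} + 1 \cdot \frac{1}{4})\right)^{4} = \left(- (- \frac{2}{4} + 1 \cdot \frac{1}{4})\right)^{4} = \left(- (\left(-2\right) \frac{1}{4} + \frac{1}{4})\right)^{4} = \left(- (- \frac{1}{2} + \frac{1}{4})\right)^{4} = \left(\left(-1\right) \left(- \frac{1}{4}\right)\right)^{4} = \left(\frac{1}{4}\right)^{4} = \frac{1}{256}$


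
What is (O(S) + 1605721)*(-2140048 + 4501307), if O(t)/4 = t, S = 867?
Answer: 3799712008951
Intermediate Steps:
O(t) = 4*t
(O(S) + 1605721)*(-2140048 + 4501307) = (4*867 + 1605721)*(-2140048 + 4501307) = (3468 + 1605721)*2361259 = 1609189*2361259 = 3799712008951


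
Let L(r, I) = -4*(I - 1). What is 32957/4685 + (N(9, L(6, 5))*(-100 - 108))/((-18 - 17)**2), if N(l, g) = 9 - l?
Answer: 32957/4685 ≈ 7.0346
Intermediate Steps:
L(r, I) = 4 - 4*I (L(r, I) = -4*(-1 + I) = 4 - 4*I)
32957/4685 + (N(9, L(6, 5))*(-100 - 108))/((-18 - 17)**2) = 32957/4685 + ((9 - 1*9)*(-100 - 108))/((-18 - 17)**2) = 32957*(1/4685) + ((9 - 9)*(-208))/((-35)**2) = 32957/4685 + (0*(-208))/1225 = 32957/4685 + 0*(1/1225) = 32957/4685 + 0 = 32957/4685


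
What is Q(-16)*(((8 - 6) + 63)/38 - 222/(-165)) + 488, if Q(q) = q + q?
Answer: 407768/1045 ≈ 390.21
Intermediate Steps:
Q(q) = 2*q
Q(-16)*(((8 - 6) + 63)/38 - 222/(-165)) + 488 = (2*(-16))*(((8 - 6) + 63)/38 - 222/(-165)) + 488 = -32*((2 + 63)*(1/38) - 222*(-1/165)) + 488 = -32*(65*(1/38) + 74/55) + 488 = -32*(65/38 + 74/55) + 488 = -32*6387/2090 + 488 = -102192/1045 + 488 = 407768/1045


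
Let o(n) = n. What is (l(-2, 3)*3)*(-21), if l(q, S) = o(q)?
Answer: 126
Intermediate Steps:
l(q, S) = q
(l(-2, 3)*3)*(-21) = -2*3*(-21) = -6*(-21) = 126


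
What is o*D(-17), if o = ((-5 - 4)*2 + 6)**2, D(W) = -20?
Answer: -2880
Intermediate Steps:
o = 144 (o = (-9*2 + 6)**2 = (-18 + 6)**2 = (-12)**2 = 144)
o*D(-17) = 144*(-20) = -2880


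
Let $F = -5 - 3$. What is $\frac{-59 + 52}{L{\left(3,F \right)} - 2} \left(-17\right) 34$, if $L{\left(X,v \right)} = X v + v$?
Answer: $-119$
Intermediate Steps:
$F = -8$
$L{\left(X,v \right)} = v + X v$
$\frac{-59 + 52}{L{\left(3,F \right)} - 2} \left(-17\right) 34 = \frac{-59 + 52}{- 8 \left(1 + 3\right) - 2} \left(-17\right) 34 = - \frac{7}{\left(-8\right) 4 - 2} \left(-17\right) 34 = - \frac{7}{-32 - 2} \left(-17\right) 34 = - \frac{7}{-34} \left(-17\right) 34 = \left(-7\right) \left(- \frac{1}{34}\right) \left(-17\right) 34 = \frac{7}{34} \left(-17\right) 34 = \left(- \frac{7}{2}\right) 34 = -119$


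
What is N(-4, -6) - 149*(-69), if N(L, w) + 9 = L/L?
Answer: 10273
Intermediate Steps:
N(L, w) = -8 (N(L, w) = -9 + L/L = -9 + 1 = -8)
N(-4, -6) - 149*(-69) = -8 - 149*(-69) = -8 + 10281 = 10273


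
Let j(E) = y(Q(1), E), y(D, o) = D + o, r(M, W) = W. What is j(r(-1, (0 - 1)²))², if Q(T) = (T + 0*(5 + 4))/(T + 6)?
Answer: 64/49 ≈ 1.3061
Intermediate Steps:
Q(T) = T/(6 + T) (Q(T) = (T + 0*9)/(6 + T) = (T + 0)/(6 + T) = T/(6 + T))
j(E) = ⅐ + E (j(E) = 1/(6 + 1) + E = 1/7 + E = 1*(⅐) + E = ⅐ + E)
j(r(-1, (0 - 1)²))² = (⅐ + (0 - 1)²)² = (⅐ + (-1)²)² = (⅐ + 1)² = (8/7)² = 64/49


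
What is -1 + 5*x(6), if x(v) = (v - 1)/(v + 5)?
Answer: 14/11 ≈ 1.2727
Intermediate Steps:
x(v) = (-1 + v)/(5 + v)
-1 + 5*x(6) = -1 + 5*((-1 + 6)/(5 + 6)) = -1 + 5*(5/11) = -1 + 25/11 = 14/11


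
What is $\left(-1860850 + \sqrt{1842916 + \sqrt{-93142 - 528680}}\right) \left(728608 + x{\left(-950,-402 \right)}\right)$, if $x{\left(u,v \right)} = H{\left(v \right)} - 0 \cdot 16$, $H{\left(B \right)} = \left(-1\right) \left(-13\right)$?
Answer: $-1355854387850 + 728621 \sqrt{1842916 + i \sqrt{621822}} \approx -1.3549 \cdot 10^{12} + 2.1162 \cdot 10^{5} i$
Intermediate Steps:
$H{\left(B \right)} = 13$
$x{\left(u,v \right)} = 13$ ($x{\left(u,v \right)} = 13 - 0 \cdot 16 = 13 - 0 = 13 + 0 = 13$)
$\left(-1860850 + \sqrt{1842916 + \sqrt{-93142 - 528680}}\right) \left(728608 + x{\left(-950,-402 \right)}\right) = \left(-1860850 + \sqrt{1842916 + \sqrt{-93142 - 528680}}\right) \left(728608 + 13\right) = \left(-1860850 + \sqrt{1842916 + \sqrt{-621822}}\right) 728621 = \left(-1860850 + \sqrt{1842916 + i \sqrt{621822}}\right) 728621 = -1355854387850 + 728621 \sqrt{1842916 + i \sqrt{621822}}$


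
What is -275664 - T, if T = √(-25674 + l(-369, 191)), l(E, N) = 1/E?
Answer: -275664 - I*√388421987/123 ≈ -2.7566e+5 - 160.23*I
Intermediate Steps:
T = I*√388421987/123 (T = √(-25674 + 1/(-369)) = √(-25674 - 1/369) = √(-9473707/369) = I*√388421987/123 ≈ 160.23*I)
-275664 - T = -275664 - I*√388421987/123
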